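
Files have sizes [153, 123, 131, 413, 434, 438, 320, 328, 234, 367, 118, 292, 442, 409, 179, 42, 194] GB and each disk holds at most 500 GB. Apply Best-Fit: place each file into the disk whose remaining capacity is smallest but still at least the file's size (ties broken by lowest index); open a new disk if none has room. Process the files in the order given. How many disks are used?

153 GB → disk 1 (remaining 347 GB)
123 GB → disk 1 (remaining 224 GB)
131 GB → disk 1 (remaining 93 GB)
413 GB → disk 2 (remaining 87 GB)
434 GB → disk 3 (remaining 66 GB)
438 GB → disk 4 (remaining 62 GB)
320 GB → disk 5 (remaining 180 GB)
328 GB → disk 6 (remaining 172 GB)
234 GB → disk 7 (remaining 266 GB)
367 GB → disk 8 (remaining 133 GB)
118 GB → disk 8 (remaining 15 GB)
292 GB → disk 9 (remaining 208 GB)
442 GB → disk 10 (remaining 58 GB)
409 GB → disk 11 (remaining 91 GB)
179 GB → disk 5 (remaining 1 GB)
42 GB → disk 10 (remaining 16 GB)
194 GB → disk 9 (remaining 14 GB)

11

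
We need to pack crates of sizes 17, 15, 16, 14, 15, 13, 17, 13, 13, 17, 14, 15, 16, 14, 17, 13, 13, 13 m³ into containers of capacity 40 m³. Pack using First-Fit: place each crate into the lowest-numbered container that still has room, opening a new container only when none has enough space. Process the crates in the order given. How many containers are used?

Put 17 m³ in container 1; 23 m³ remain.
Put 15 m³ in container 1; 8 m³ remain.
Put 16 m³ in container 2; 24 m³ remain.
Put 14 m³ in container 2; 10 m³ remain.
Put 15 m³ in container 3; 25 m³ remain.
Put 13 m³ in container 3; 12 m³ remain.
Put 17 m³ in container 4; 23 m³ remain.
Put 13 m³ in container 4; 10 m³ remain.
Put 13 m³ in container 5; 27 m³ remain.
Put 17 m³ in container 5; 10 m³ remain.
Put 14 m³ in container 6; 26 m³ remain.
Put 15 m³ in container 6; 11 m³ remain.
Put 16 m³ in container 7; 24 m³ remain.
Put 14 m³ in container 7; 10 m³ remain.
Put 17 m³ in container 8; 23 m³ remain.
Put 13 m³ in container 8; 10 m³ remain.
Put 13 m³ in container 9; 27 m³ remain.
Put 13 m³ in container 9; 14 m³ remain.
Final containers: [17,15] [16,14] [15,13] [17,13] [13,17] [14,15] [16,14] [17,13] [13,13].

9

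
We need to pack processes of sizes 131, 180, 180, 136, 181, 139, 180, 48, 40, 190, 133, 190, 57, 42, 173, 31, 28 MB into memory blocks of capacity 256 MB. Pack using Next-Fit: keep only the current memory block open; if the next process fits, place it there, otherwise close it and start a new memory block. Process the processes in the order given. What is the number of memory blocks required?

12 memory blocks

Put 131 MB in memory block 1; 125 MB remain.
Put 180 MB in memory block 2; 76 MB remain.
Put 180 MB in memory block 3; 76 MB remain.
Put 136 MB in memory block 4; 120 MB remain.
Put 181 MB in memory block 5; 75 MB remain.
Put 139 MB in memory block 6; 117 MB remain.
Put 180 MB in memory block 7; 76 MB remain.
Put 48 MB in memory block 7; 28 MB remain.
Put 40 MB in memory block 8; 216 MB remain.
Put 190 MB in memory block 8; 26 MB remain.
Put 133 MB in memory block 9; 123 MB remain.
Put 190 MB in memory block 10; 66 MB remain.
Put 57 MB in memory block 10; 9 MB remain.
Put 42 MB in memory block 11; 214 MB remain.
Put 173 MB in memory block 11; 41 MB remain.
Put 31 MB in memory block 11; 10 MB remain.
Put 28 MB in memory block 12; 228 MB remain.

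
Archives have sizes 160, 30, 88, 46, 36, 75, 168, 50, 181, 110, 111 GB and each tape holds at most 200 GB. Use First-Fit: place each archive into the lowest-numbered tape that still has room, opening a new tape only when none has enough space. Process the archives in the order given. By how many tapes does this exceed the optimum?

First-Fit: [160,30] [88,46,36] [75,50] [168] [181] [110] [111] → 7 tapes.
Total size 1055 GB; any packing needs at least ⌈1055/200⌉ = 6 tapes.
An optimal packing achieves that bound: [181] [168,30] [160,36] [111,88] [110,75] [50,46] → 6 tapes.
Excess: 7 − 6 = 1.

1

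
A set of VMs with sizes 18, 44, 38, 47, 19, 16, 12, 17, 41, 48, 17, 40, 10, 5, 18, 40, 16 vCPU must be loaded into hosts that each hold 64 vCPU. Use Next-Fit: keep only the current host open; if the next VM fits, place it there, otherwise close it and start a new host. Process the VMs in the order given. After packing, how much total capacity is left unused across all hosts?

18 vCPU → host 1 (remaining 46 vCPU)
44 vCPU → host 1 (remaining 2 vCPU)
38 vCPU → host 2 (remaining 26 vCPU)
47 vCPU → host 3 (remaining 17 vCPU)
19 vCPU → host 4 (remaining 45 vCPU)
16 vCPU → host 4 (remaining 29 vCPU)
12 vCPU → host 4 (remaining 17 vCPU)
17 vCPU → host 4 (remaining 0 vCPU)
41 vCPU → host 5 (remaining 23 vCPU)
48 vCPU → host 6 (remaining 16 vCPU)
17 vCPU → host 7 (remaining 47 vCPU)
40 vCPU → host 7 (remaining 7 vCPU)
10 vCPU → host 8 (remaining 54 vCPU)
5 vCPU → host 8 (remaining 49 vCPU)
18 vCPU → host 8 (remaining 31 vCPU)
40 vCPU → host 9 (remaining 24 vCPU)
16 vCPU → host 9 (remaining 8 vCPU)
9 hosts × 64 vCPU = 576 vCPU; used 446 vCPU; unused 130 vCPU.

130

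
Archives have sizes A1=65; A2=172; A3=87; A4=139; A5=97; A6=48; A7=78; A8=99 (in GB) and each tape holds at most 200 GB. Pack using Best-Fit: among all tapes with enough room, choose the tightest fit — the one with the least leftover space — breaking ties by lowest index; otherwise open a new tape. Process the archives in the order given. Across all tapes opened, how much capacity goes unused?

tape 1: place A1 (65 GB), 135 GB left
tape 2: place A2 (172 GB), 28 GB left
tape 1: place A3 (87 GB), 48 GB left
tape 3: place A4 (139 GB), 61 GB left
tape 4: place A5 (97 GB), 103 GB left
tape 1: place A6 (48 GB), 0 GB left
tape 4: place A7 (78 GB), 25 GB left
tape 5: place A8 (99 GB), 101 GB left
5 tapes × 200 GB = 1000 GB; used 785 GB; unused 215 GB.

215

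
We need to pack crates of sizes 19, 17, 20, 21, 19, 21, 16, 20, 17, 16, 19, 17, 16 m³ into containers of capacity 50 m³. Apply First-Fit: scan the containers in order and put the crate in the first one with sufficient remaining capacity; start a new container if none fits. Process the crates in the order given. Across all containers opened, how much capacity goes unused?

container 1: place 19 m³, 31 m³ left
container 1: place 17 m³, 14 m³ left
container 2: place 20 m³, 30 m³ left
container 2: place 21 m³, 9 m³ left
container 3: place 19 m³, 31 m³ left
container 3: place 21 m³, 10 m³ left
container 4: place 16 m³, 34 m³ left
container 4: place 20 m³, 14 m³ left
container 5: place 17 m³, 33 m³ left
container 5: place 16 m³, 17 m³ left
container 6: place 19 m³, 31 m³ left
container 5: place 17 m³, 0 m³ left
container 6: place 16 m³, 15 m³ left
6 containers × 50 m³ = 300 m³; used 238 m³; unused 62 m³.

62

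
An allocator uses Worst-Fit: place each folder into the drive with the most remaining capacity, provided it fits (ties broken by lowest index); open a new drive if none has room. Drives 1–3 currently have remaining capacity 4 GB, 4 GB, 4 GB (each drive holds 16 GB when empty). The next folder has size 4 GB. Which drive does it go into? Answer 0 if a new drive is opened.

1

Drives with room: drive 1 (4 GB), drive 2 (4 GB), drive 3 (4 GB).
Most room is drive 1 with 4 GB free.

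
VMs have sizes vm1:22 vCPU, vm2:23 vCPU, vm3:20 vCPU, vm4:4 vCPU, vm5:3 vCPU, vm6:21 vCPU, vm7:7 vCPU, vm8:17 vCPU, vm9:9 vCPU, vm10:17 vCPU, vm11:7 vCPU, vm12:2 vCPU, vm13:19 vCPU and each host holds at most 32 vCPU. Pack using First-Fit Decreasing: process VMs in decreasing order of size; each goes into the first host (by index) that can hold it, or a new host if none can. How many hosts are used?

7

Sorted descending: 23, 22, 21, 20, 19, 17, 17, 9, 7, 7, 4, 3, 2.
23 vCPU → host 1 (remaining 9 vCPU)
22 vCPU → host 2 (remaining 10 vCPU)
21 vCPU → host 3 (remaining 11 vCPU)
20 vCPU → host 4 (remaining 12 vCPU)
19 vCPU → host 5 (remaining 13 vCPU)
17 vCPU → host 6 (remaining 15 vCPU)
17 vCPU → host 7 (remaining 15 vCPU)
9 vCPU → host 1 (remaining 0 vCPU)
7 vCPU → host 2 (remaining 3 vCPU)
7 vCPU → host 3 (remaining 4 vCPU)
4 vCPU → host 3 (remaining 0 vCPU)
3 vCPU → host 2 (remaining 0 vCPU)
2 vCPU → host 4 (remaining 10 vCPU)
Final hosts: [23,9] [22,7,3] [21,7,4] [20,2] [19] [17] [17].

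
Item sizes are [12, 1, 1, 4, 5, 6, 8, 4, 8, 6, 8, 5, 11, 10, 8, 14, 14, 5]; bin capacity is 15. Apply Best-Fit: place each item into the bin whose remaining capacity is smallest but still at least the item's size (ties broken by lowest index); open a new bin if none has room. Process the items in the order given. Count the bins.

bin 1: place 12, 3 left
bin 1: place 1, 2 left
bin 1: place 1, 1 left
bin 2: place 4, 11 left
bin 2: place 5, 6 left
bin 2: place 6, 0 left
bin 3: place 8, 7 left
bin 3: place 4, 3 left
bin 4: place 8, 7 left
bin 4: place 6, 1 left
bin 5: place 8, 7 left
bin 5: place 5, 2 left
bin 6: place 11, 4 left
bin 7: place 10, 5 left
bin 8: place 8, 7 left
bin 9: place 14, 1 left
bin 10: place 14, 1 left
bin 7: place 5, 0 left
Final bins: [12,1,1] [4,5,6] [8,4] [8,6] [8,5] [11] [10,5] [8] [14] [14].

10 bins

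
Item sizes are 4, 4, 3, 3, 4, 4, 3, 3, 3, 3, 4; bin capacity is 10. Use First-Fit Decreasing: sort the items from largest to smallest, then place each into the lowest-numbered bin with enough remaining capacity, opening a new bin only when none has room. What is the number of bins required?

5

Sorted descending: 4, 4, 4, 4, 4, 3, 3, 3, 3, 3, 3.
Put 4 in bin 1; 6 remain.
Put 4 in bin 1; 2 remain.
Put 4 in bin 2; 6 remain.
Put 4 in bin 2; 2 remain.
Put 4 in bin 3; 6 remain.
Put 3 in bin 3; 3 remain.
Put 3 in bin 3; 0 remain.
Put 3 in bin 4; 7 remain.
Put 3 in bin 4; 4 remain.
Put 3 in bin 4; 1 remain.
Put 3 in bin 5; 7 remain.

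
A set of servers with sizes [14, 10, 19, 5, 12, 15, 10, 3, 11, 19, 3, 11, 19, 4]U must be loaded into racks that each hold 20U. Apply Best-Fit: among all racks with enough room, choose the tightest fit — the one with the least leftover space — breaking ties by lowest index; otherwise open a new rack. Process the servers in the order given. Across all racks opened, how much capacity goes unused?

14U → rack 1 (remaining 6U)
10U → rack 2 (remaining 10U)
19U → rack 3 (remaining 1U)
5U → rack 1 (remaining 1U)
12U → rack 4 (remaining 8U)
15U → rack 5 (remaining 5U)
10U → rack 2 (remaining 0U)
3U → rack 5 (remaining 2U)
11U → rack 6 (remaining 9U)
19U → rack 7 (remaining 1U)
3U → rack 4 (remaining 5U)
11U → rack 8 (remaining 9U)
19U → rack 9 (remaining 1U)
4U → rack 4 (remaining 1U)
9 racks × 20U = 180U; used 155U; unused 25U.

25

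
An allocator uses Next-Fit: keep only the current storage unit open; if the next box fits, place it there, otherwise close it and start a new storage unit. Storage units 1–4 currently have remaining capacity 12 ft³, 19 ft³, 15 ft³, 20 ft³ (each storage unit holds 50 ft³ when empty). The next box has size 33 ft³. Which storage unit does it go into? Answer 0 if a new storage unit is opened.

Next-Fit only looks at storage unit 4, which has 20 ft³ free.
33 ft³ does not fit, so a new storage unit is opened.

0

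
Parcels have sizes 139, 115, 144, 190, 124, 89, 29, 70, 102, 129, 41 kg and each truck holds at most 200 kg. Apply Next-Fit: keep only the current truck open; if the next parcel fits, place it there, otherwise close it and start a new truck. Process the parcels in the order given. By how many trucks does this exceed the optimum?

Next-Fit: [139] [115] [144] [190] [124] [89,29,70] [102] [129,41] → 8 trucks.
7 parcels exceed 100 kg (half the capacity), and no two of those can share a truck, so at least 7 trucks are needed.
An optimal packing achieves that bound: [190] [144,41] [139,29] [129,70] [124] [115] [102,89] → 7 trucks.
Excess: 8 − 7 = 1.

1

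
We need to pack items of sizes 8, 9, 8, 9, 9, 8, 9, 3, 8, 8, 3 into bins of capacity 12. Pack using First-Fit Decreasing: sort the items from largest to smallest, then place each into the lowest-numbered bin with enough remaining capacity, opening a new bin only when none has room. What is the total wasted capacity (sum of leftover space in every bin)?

Sorted descending: 9, 9, 9, 9, 8, 8, 8, 8, 8, 3, 3.
bin 1: place 9, 3 left
bin 2: place 9, 3 left
bin 3: place 9, 3 left
bin 4: place 9, 3 left
bin 5: place 8, 4 left
bin 6: place 8, 4 left
bin 7: place 8, 4 left
bin 8: place 8, 4 left
bin 9: place 8, 4 left
bin 1: place 3, 0 left
bin 2: place 3, 0 left
9 bins × 12 = 108; used 82; unused 26.

26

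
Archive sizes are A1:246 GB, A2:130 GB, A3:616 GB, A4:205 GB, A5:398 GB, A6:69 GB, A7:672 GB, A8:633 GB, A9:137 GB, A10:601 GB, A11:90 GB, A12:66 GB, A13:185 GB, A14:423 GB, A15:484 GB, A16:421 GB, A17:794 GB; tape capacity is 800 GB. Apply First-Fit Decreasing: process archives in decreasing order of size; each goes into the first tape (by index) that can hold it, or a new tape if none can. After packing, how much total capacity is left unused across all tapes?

1030

Sorted descending: 794, 672, 633, 616, 601, 484, 423, 421, 398, 246, 205, 185, 137, 130, 90, 69, 66.
794 GB → tape 1 (remaining 6 GB)
672 GB → tape 2 (remaining 128 GB)
633 GB → tape 3 (remaining 167 GB)
616 GB → tape 4 (remaining 184 GB)
601 GB → tape 5 (remaining 199 GB)
484 GB → tape 6 (remaining 316 GB)
423 GB → tape 7 (remaining 377 GB)
421 GB → tape 8 (remaining 379 GB)
398 GB → tape 9 (remaining 402 GB)
246 GB → tape 6 (remaining 70 GB)
205 GB → tape 7 (remaining 172 GB)
185 GB → tape 5 (remaining 14 GB)
137 GB → tape 3 (remaining 30 GB)
130 GB → tape 4 (remaining 54 GB)
90 GB → tape 2 (remaining 38 GB)
69 GB → tape 6 (remaining 1 GB)
66 GB → tape 7 (remaining 106 GB)
9 tapes × 800 GB = 7200 GB; used 6170 GB; unused 1030 GB.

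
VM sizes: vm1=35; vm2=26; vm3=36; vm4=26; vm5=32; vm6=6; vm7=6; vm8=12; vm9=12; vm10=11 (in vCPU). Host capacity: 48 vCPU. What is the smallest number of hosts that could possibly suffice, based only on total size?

5 hosts

Total size = 35 + 26 + 36 + 26 + 32 + 6 + 6 + 12 + 12 + 11 = 202 vCPU.
⌈202 / 48⌉ = 5.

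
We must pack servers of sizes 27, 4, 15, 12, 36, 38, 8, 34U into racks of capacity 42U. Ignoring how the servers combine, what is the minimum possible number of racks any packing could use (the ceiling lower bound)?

Total size = 27 + 4 + 15 + 12 + 36 + 38 + 8 + 34 = 174U.
⌈174 / 42⌉ = 5.

5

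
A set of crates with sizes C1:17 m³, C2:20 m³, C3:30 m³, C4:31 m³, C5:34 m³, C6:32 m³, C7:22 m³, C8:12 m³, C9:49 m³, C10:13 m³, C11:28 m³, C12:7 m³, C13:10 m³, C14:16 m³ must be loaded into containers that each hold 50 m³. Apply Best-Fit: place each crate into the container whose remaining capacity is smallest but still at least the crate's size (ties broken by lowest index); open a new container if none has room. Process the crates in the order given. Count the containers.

7 containers

Put C1 (17 m³) in container 1; 33 m³ remain.
Put C2 (20 m³) in container 1; 13 m³ remain.
Put C3 (30 m³) in container 2; 20 m³ remain.
Put C4 (31 m³) in container 3; 19 m³ remain.
Put C5 (34 m³) in container 4; 16 m³ remain.
Put C6 (32 m³) in container 5; 18 m³ remain.
Put C7 (22 m³) in container 6; 28 m³ remain.
Put C8 (12 m³) in container 1; 1 m³ remain.
Put C9 (49 m³) in container 7; 1 m³ remain.
Put C10 (13 m³) in container 4; 3 m³ remain.
Put C11 (28 m³) in container 6; 0 m³ remain.
Put C12 (7 m³) in container 5; 11 m³ remain.
Put C13 (10 m³) in container 5; 1 m³ remain.
Put C14 (16 m³) in container 3; 3 m³ remain.
Final containers: [17,20,12] [30] [31,16] [34,13] [32,7,10] [22,28] [49].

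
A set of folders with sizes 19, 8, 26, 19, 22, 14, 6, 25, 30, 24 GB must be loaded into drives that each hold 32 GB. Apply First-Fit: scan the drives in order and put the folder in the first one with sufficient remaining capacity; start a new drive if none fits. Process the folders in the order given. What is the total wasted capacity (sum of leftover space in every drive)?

63

19 GB → drive 1 (remaining 13 GB)
8 GB → drive 1 (remaining 5 GB)
26 GB → drive 2 (remaining 6 GB)
19 GB → drive 3 (remaining 13 GB)
22 GB → drive 4 (remaining 10 GB)
14 GB → drive 5 (remaining 18 GB)
6 GB → drive 2 (remaining 0 GB)
25 GB → drive 6 (remaining 7 GB)
30 GB → drive 7 (remaining 2 GB)
24 GB → drive 8 (remaining 8 GB)
8 drives × 32 GB = 256 GB; used 193 GB; unused 63 GB.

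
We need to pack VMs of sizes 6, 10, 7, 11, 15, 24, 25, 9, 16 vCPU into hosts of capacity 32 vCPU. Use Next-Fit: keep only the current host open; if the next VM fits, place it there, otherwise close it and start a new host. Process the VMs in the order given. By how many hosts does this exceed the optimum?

1

Next-Fit: [6,10,7] [11,15] [24] [25] [9,16] → 5 hosts.
Total size 123 vCPU; any packing needs at least ⌈123/32⌉ = 4 hosts.
An optimal packing achieves that bound: [25,7] [24,6] [16,15] [11,10,9] → 4 hosts.
Excess: 5 − 4 = 1.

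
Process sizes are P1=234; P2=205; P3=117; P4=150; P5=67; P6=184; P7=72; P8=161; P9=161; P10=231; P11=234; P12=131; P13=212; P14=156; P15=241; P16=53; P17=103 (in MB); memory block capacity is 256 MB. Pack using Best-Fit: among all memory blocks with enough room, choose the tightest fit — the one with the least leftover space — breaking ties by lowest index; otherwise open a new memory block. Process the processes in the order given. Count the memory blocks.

13

Put P1 (234 MB) in memory block 1; 22 MB remain.
Put P2 (205 MB) in memory block 2; 51 MB remain.
Put P3 (117 MB) in memory block 3; 139 MB remain.
Put P4 (150 MB) in memory block 4; 106 MB remain.
Put P5 (67 MB) in memory block 4; 39 MB remain.
Put P6 (184 MB) in memory block 5; 72 MB remain.
Put P7 (72 MB) in memory block 5; 0 MB remain.
Put P8 (161 MB) in memory block 6; 95 MB remain.
Put P9 (161 MB) in memory block 7; 95 MB remain.
Put P10 (231 MB) in memory block 8; 25 MB remain.
Put P11 (234 MB) in memory block 9; 22 MB remain.
Put P12 (131 MB) in memory block 3; 8 MB remain.
Put P13 (212 MB) in memory block 10; 44 MB remain.
Put P14 (156 MB) in memory block 11; 100 MB remain.
Put P15 (241 MB) in memory block 12; 15 MB remain.
Put P16 (53 MB) in memory block 6; 42 MB remain.
Put P17 (103 MB) in memory block 13; 153 MB remain.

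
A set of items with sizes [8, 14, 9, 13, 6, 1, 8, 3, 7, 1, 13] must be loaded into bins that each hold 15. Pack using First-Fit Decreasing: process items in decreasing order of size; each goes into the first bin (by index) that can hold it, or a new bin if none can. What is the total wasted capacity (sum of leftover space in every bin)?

Sorted descending: 14, 13, 13, 9, 8, 8, 7, 6, 3, 1, 1.
bin 1: place 14, 1 left
bin 2: place 13, 2 left
bin 3: place 13, 2 left
bin 4: place 9, 6 left
bin 5: place 8, 7 left
bin 6: place 8, 7 left
bin 5: place 7, 0 left
bin 4: place 6, 0 left
bin 6: place 3, 4 left
bin 1: place 1, 0 left
bin 2: place 1, 1 left
6 bins × 15 = 90; used 83; unused 7.

7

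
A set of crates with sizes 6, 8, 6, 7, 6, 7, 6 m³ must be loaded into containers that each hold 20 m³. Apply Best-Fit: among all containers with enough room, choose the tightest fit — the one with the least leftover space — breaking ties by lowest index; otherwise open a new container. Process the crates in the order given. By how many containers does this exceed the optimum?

Best-Fit: [6,8,6] [7,6,7] [6] → 3 containers.
Total size 46 m³; any packing needs at least ⌈46/20⌉ = 3 containers.
So 3 is already optimal.

0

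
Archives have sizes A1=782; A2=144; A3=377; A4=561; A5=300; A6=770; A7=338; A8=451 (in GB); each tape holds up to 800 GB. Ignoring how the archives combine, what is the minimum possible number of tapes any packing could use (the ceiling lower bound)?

5 tapes

Total size = 782 + 144 + 377 + 561 + 300 + 770 + 338 + 451 = 3723 GB.
⌈3723 / 800⌉ = 5.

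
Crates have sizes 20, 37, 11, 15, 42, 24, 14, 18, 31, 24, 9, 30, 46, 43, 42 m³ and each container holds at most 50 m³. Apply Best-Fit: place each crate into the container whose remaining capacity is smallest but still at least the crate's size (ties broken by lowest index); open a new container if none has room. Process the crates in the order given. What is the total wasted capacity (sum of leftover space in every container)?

94

container 1: place 20 m³, 30 m³ left
container 2: place 37 m³, 13 m³ left
container 2: place 11 m³, 2 m³ left
container 1: place 15 m³, 15 m³ left
container 3: place 42 m³, 8 m³ left
container 4: place 24 m³, 26 m³ left
container 1: place 14 m³, 1 m³ left
container 4: place 18 m³, 8 m³ left
container 5: place 31 m³, 19 m³ left
container 6: place 24 m³, 26 m³ left
container 5: place 9 m³, 10 m³ left
container 7: place 30 m³, 20 m³ left
container 8: place 46 m³, 4 m³ left
container 9: place 43 m³, 7 m³ left
container 10: place 42 m³, 8 m³ left
10 containers × 50 m³ = 500 m³; used 406 m³; unused 94 m³.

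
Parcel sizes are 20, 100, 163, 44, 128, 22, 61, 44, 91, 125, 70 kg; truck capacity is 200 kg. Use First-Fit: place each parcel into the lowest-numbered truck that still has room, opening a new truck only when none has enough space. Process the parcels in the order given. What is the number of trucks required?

20 kg → truck 1 (remaining 180 kg)
100 kg → truck 1 (remaining 80 kg)
163 kg → truck 2 (remaining 37 kg)
44 kg → truck 1 (remaining 36 kg)
128 kg → truck 3 (remaining 72 kg)
22 kg → truck 1 (remaining 14 kg)
61 kg → truck 3 (remaining 11 kg)
44 kg → truck 4 (remaining 156 kg)
91 kg → truck 4 (remaining 65 kg)
125 kg → truck 5 (remaining 75 kg)
70 kg → truck 5 (remaining 5 kg)
Final trucks: [20,100,44,22] [163] [128,61] [44,91] [125,70].

5 trucks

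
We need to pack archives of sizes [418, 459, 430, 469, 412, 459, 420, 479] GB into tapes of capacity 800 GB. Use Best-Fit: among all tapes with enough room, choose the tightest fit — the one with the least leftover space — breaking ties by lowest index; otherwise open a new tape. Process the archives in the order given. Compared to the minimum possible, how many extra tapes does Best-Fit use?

0

Best-Fit: [418] [459] [430] [469] [412] [459] [420] [479] → 8 tapes.
8 archives exceed 400 GB (half the capacity), and no two of those can share a tape, so at least 8 tapes are needed.
So 8 is already optimal.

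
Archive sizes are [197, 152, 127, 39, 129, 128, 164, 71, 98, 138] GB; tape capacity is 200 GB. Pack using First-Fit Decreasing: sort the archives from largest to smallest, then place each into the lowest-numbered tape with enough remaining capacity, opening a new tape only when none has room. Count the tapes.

8

Sorted descending: 197, 164, 152, 138, 129, 128, 127, 98, 71, 39.
197 GB → tape 1 (remaining 3 GB)
164 GB → tape 2 (remaining 36 GB)
152 GB → tape 3 (remaining 48 GB)
138 GB → tape 4 (remaining 62 GB)
129 GB → tape 5 (remaining 71 GB)
128 GB → tape 6 (remaining 72 GB)
127 GB → tape 7 (remaining 73 GB)
98 GB → tape 8 (remaining 102 GB)
71 GB → tape 5 (remaining 0 GB)
39 GB → tape 3 (remaining 9 GB)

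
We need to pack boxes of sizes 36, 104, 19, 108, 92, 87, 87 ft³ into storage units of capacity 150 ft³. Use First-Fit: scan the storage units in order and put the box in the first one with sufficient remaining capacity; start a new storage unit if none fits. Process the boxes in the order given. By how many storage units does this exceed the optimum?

0

First-Fit: [36,104] [19,108] [92] [87] [87] → 5 storage units.
5 boxes exceed 75 ft³ (half the capacity), and no two of those can share a storage unit, so at least 5 storage units are needed.
So 5 is already optimal.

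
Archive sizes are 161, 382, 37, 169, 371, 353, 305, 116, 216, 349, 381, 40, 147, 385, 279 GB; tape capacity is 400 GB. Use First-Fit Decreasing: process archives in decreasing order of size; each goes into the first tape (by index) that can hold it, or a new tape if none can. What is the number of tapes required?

10

Sorted descending: 385, 382, 381, 371, 353, 349, 305, 279, 216, 169, 161, 147, 116, 40, 37.
tape 1: place 385 GB, 15 GB left
tape 2: place 382 GB, 18 GB left
tape 3: place 381 GB, 19 GB left
tape 4: place 371 GB, 29 GB left
tape 5: place 353 GB, 47 GB left
tape 6: place 349 GB, 51 GB left
tape 7: place 305 GB, 95 GB left
tape 8: place 279 GB, 121 GB left
tape 9: place 216 GB, 184 GB left
tape 9: place 169 GB, 15 GB left
tape 10: place 161 GB, 239 GB left
tape 10: place 147 GB, 92 GB left
tape 8: place 116 GB, 5 GB left
tape 5: place 40 GB, 7 GB left
tape 6: place 37 GB, 14 GB left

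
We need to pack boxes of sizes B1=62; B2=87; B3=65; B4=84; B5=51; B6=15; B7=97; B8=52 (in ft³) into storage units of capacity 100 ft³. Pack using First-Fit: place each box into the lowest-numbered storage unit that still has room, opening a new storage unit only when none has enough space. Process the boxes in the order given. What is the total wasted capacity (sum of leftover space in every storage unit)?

B1 (62 ft³) → storage unit 1 (remaining 38 ft³)
B2 (87 ft³) → storage unit 2 (remaining 13 ft³)
B3 (65 ft³) → storage unit 3 (remaining 35 ft³)
B4 (84 ft³) → storage unit 4 (remaining 16 ft³)
B5 (51 ft³) → storage unit 5 (remaining 49 ft³)
B6 (15 ft³) → storage unit 1 (remaining 23 ft³)
B7 (97 ft³) → storage unit 6 (remaining 3 ft³)
B8 (52 ft³) → storage unit 7 (remaining 48 ft³)
7 storage units × 100 ft³ = 700 ft³; used 513 ft³; unused 187 ft³.

187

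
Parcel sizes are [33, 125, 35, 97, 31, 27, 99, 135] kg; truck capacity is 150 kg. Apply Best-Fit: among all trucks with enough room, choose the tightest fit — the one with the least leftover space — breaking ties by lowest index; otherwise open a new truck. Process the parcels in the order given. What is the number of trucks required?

33 kg → truck 1 (remaining 117 kg)
125 kg → truck 2 (remaining 25 kg)
35 kg → truck 1 (remaining 82 kg)
97 kg → truck 3 (remaining 53 kg)
31 kg → truck 3 (remaining 22 kg)
27 kg → truck 1 (remaining 55 kg)
99 kg → truck 4 (remaining 51 kg)
135 kg → truck 5 (remaining 15 kg)

5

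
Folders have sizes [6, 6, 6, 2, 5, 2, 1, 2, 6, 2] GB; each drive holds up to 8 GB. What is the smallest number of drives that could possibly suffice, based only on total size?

Total size = 6 + 6 + 6 + 2 + 5 + 2 + 1 + 2 + 6 + 2 = 38 GB.
⌈38 / 8⌉ = 5.

5 drives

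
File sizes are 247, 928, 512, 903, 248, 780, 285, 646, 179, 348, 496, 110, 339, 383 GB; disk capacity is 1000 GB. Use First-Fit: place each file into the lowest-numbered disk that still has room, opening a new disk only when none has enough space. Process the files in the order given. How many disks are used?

7

disk 1: place 247 GB, 753 GB left
disk 2: place 928 GB, 72 GB left
disk 1: place 512 GB, 241 GB left
disk 3: place 903 GB, 97 GB left
disk 4: place 248 GB, 752 GB left
disk 5: place 780 GB, 220 GB left
disk 4: place 285 GB, 467 GB left
disk 6: place 646 GB, 354 GB left
disk 1: place 179 GB, 62 GB left
disk 4: place 348 GB, 119 GB left
disk 7: place 496 GB, 504 GB left
disk 4: place 110 GB, 9 GB left
disk 6: place 339 GB, 15 GB left
disk 7: place 383 GB, 121 GB left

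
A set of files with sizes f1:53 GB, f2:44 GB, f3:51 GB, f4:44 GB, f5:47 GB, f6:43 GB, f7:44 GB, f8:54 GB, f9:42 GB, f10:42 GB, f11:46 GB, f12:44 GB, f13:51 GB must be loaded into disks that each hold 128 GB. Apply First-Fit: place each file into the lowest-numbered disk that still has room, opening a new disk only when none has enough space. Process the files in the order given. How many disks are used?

6 disks

f1 (53 GB) → disk 1 (remaining 75 GB)
f2 (44 GB) → disk 1 (remaining 31 GB)
f3 (51 GB) → disk 2 (remaining 77 GB)
f4 (44 GB) → disk 2 (remaining 33 GB)
f5 (47 GB) → disk 3 (remaining 81 GB)
f6 (43 GB) → disk 3 (remaining 38 GB)
f7 (44 GB) → disk 4 (remaining 84 GB)
f8 (54 GB) → disk 4 (remaining 30 GB)
f9 (42 GB) → disk 5 (remaining 86 GB)
f10 (42 GB) → disk 5 (remaining 44 GB)
f11 (46 GB) → disk 6 (remaining 82 GB)
f12 (44 GB) → disk 5 (remaining 0 GB)
f13 (51 GB) → disk 6 (remaining 31 GB)
Final disks: [53,44] [51,44] [47,43] [44,54] [42,42,44] [46,51].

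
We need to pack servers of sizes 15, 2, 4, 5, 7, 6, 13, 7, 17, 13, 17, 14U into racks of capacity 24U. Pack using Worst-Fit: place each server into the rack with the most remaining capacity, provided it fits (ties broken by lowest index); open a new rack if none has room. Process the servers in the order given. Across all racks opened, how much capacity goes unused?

48

Put 15U in rack 1; 9U remain.
Put 2U in rack 1; 7U remain.
Put 4U in rack 1; 3U remain.
Put 5U in rack 2; 19U remain.
Put 7U in rack 2; 12U remain.
Put 6U in rack 2; 6U remain.
Put 13U in rack 3; 11U remain.
Put 7U in rack 3; 4U remain.
Put 17U in rack 4; 7U remain.
Put 13U in rack 5; 11U remain.
Put 17U in rack 6; 7U remain.
Put 14U in rack 7; 10U remain.
7 racks × 24U = 168U; used 120U; unused 48U.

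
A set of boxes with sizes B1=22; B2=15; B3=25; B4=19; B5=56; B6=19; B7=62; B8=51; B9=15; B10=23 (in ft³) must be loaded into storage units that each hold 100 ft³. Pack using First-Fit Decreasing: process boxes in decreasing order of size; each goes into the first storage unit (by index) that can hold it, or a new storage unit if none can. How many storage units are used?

4

Sorted descending: 62, 56, 51, 25, 23, 22, 19, 19, 15, 15.
storage unit 1: place 62 ft³, 38 ft³ left
storage unit 2: place 56 ft³, 44 ft³ left
storage unit 3: place 51 ft³, 49 ft³ left
storage unit 1: place 25 ft³, 13 ft³ left
storage unit 2: place 23 ft³, 21 ft³ left
storage unit 3: place 22 ft³, 27 ft³ left
storage unit 2: place 19 ft³, 2 ft³ left
storage unit 3: place 19 ft³, 8 ft³ left
storage unit 4: place 15 ft³, 85 ft³ left
storage unit 4: place 15 ft³, 70 ft³ left
Final storage units: [62,25] [56,23,19] [51,22,19] [15,15].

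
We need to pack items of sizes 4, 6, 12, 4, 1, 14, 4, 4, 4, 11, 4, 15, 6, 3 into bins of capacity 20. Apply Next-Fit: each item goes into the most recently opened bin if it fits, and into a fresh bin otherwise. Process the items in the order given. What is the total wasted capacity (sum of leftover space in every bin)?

Put 4 in bin 1; 16 remain.
Put 6 in bin 1; 10 remain.
Put 12 in bin 2; 8 remain.
Put 4 in bin 2; 4 remain.
Put 1 in bin 2; 3 remain.
Put 14 in bin 3; 6 remain.
Put 4 in bin 3; 2 remain.
Put 4 in bin 4; 16 remain.
Put 4 in bin 4; 12 remain.
Put 11 in bin 4; 1 remain.
Put 4 in bin 5; 16 remain.
Put 15 in bin 5; 1 remain.
Put 6 in bin 6; 14 remain.
Put 3 in bin 6; 11 remain.
6 bins × 20 = 120; used 92; unused 28.

28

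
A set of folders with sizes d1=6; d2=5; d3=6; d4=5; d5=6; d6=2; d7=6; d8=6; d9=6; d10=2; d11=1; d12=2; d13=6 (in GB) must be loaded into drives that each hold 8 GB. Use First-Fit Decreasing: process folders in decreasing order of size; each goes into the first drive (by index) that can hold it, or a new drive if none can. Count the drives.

9

Sorted descending: 6, 6, 6, 6, 6, 6, 6, 5, 5, 2, 2, 2, 1.
6 GB → drive 1 (remaining 2 GB)
6 GB → drive 2 (remaining 2 GB)
6 GB → drive 3 (remaining 2 GB)
6 GB → drive 4 (remaining 2 GB)
6 GB → drive 5 (remaining 2 GB)
6 GB → drive 6 (remaining 2 GB)
6 GB → drive 7 (remaining 2 GB)
5 GB → drive 8 (remaining 3 GB)
5 GB → drive 9 (remaining 3 GB)
2 GB → drive 1 (remaining 0 GB)
2 GB → drive 2 (remaining 0 GB)
2 GB → drive 3 (remaining 0 GB)
1 GB → drive 4 (remaining 1 GB)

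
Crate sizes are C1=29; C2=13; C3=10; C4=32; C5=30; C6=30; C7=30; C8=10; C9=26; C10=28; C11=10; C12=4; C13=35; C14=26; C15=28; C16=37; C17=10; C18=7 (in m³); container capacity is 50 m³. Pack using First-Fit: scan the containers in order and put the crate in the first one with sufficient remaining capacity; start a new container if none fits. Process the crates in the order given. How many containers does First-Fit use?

11

Put C1 (29 m³) in container 1; 21 m³ remain.
Put C2 (13 m³) in container 1; 8 m³ remain.
Put C3 (10 m³) in container 2; 40 m³ remain.
Put C4 (32 m³) in container 2; 8 m³ remain.
Put C5 (30 m³) in container 3; 20 m³ remain.
Put C6 (30 m³) in container 4; 20 m³ remain.
Put C7 (30 m³) in container 5; 20 m³ remain.
Put C8 (10 m³) in container 3; 10 m³ remain.
Put C9 (26 m³) in container 6; 24 m³ remain.
Put C10 (28 m³) in container 7; 22 m³ remain.
Put C11 (10 m³) in container 3; 0 m³ remain.
Put C12 (4 m³) in container 1; 4 m³ remain.
Put C13 (35 m³) in container 8; 15 m³ remain.
Put C14 (26 m³) in container 9; 24 m³ remain.
Put C15 (28 m³) in container 10; 22 m³ remain.
Put C16 (37 m³) in container 11; 13 m³ remain.
Put C17 (10 m³) in container 4; 10 m³ remain.
Put C18 (7 m³) in container 2; 1 m³ remain.
Final containers: [29,13,4] [10,32,7] [30,10,10] [30,10] [30] [26] [28] [35] [26] [28] [37].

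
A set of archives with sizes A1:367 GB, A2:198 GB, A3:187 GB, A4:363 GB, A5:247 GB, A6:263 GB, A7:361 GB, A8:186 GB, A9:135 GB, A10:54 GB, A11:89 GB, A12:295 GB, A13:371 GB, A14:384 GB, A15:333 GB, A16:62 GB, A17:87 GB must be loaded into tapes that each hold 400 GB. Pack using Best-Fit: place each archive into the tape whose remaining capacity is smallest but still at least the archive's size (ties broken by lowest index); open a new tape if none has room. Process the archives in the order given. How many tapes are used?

11 tapes

A1 (367 GB) → tape 1 (remaining 33 GB)
A2 (198 GB) → tape 2 (remaining 202 GB)
A3 (187 GB) → tape 2 (remaining 15 GB)
A4 (363 GB) → tape 3 (remaining 37 GB)
A5 (247 GB) → tape 4 (remaining 153 GB)
A6 (263 GB) → tape 5 (remaining 137 GB)
A7 (361 GB) → tape 6 (remaining 39 GB)
A8 (186 GB) → tape 7 (remaining 214 GB)
A9 (135 GB) → tape 5 (remaining 2 GB)
A10 (54 GB) → tape 4 (remaining 99 GB)
A11 (89 GB) → tape 4 (remaining 10 GB)
A12 (295 GB) → tape 8 (remaining 105 GB)
A13 (371 GB) → tape 9 (remaining 29 GB)
A14 (384 GB) → tape 10 (remaining 16 GB)
A15 (333 GB) → tape 11 (remaining 67 GB)
A16 (62 GB) → tape 11 (remaining 5 GB)
A17 (87 GB) → tape 8 (remaining 18 GB)
Final tapes: [367] [198,187] [363] [247,54,89] [263,135] [361] [186] [295,87] [371] [384] [333,62].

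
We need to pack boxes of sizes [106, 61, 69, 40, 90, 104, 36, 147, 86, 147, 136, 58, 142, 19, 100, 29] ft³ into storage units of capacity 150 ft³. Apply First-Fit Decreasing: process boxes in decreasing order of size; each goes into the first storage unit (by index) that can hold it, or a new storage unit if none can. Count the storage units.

Sorted descending: 147, 147, 142, 136, 106, 104, 100, 90, 86, 69, 61, 58, 40, 36, 29, 19.
147 ft³ → storage unit 1 (remaining 3 ft³)
147 ft³ → storage unit 2 (remaining 3 ft³)
142 ft³ → storage unit 3 (remaining 8 ft³)
136 ft³ → storage unit 4 (remaining 14 ft³)
106 ft³ → storage unit 5 (remaining 44 ft³)
104 ft³ → storage unit 6 (remaining 46 ft³)
100 ft³ → storage unit 7 (remaining 50 ft³)
90 ft³ → storage unit 8 (remaining 60 ft³)
86 ft³ → storage unit 9 (remaining 64 ft³)
69 ft³ → storage unit 10 (remaining 81 ft³)
61 ft³ → storage unit 9 (remaining 3 ft³)
58 ft³ → storage unit 8 (remaining 2 ft³)
40 ft³ → storage unit 5 (remaining 4 ft³)
36 ft³ → storage unit 6 (remaining 10 ft³)
29 ft³ → storage unit 7 (remaining 21 ft³)
19 ft³ → storage unit 7 (remaining 2 ft³)
Final storage units: [147] [147] [142] [136] [106,40] [104,36] [100,29,19] [90,58] [86,61] [69].

10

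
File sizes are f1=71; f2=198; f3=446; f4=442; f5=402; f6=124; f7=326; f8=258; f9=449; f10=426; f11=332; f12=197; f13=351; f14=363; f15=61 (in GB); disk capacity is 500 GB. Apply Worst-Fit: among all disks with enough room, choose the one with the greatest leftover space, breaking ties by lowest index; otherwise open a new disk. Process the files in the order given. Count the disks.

11 disks

f1 (71 GB) → disk 1 (remaining 429 GB)
f2 (198 GB) → disk 1 (remaining 231 GB)
f3 (446 GB) → disk 2 (remaining 54 GB)
f4 (442 GB) → disk 3 (remaining 58 GB)
f5 (402 GB) → disk 4 (remaining 98 GB)
f6 (124 GB) → disk 1 (remaining 107 GB)
f7 (326 GB) → disk 5 (remaining 174 GB)
f8 (258 GB) → disk 6 (remaining 242 GB)
f9 (449 GB) → disk 7 (remaining 51 GB)
f10 (426 GB) → disk 8 (remaining 74 GB)
f11 (332 GB) → disk 9 (remaining 168 GB)
f12 (197 GB) → disk 6 (remaining 45 GB)
f13 (351 GB) → disk 10 (remaining 149 GB)
f14 (363 GB) → disk 11 (remaining 137 GB)
f15 (61 GB) → disk 5 (remaining 113 GB)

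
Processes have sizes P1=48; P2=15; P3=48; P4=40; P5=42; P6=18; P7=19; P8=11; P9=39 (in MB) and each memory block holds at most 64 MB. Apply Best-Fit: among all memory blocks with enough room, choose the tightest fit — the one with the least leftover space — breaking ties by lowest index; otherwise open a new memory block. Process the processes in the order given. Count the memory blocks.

Put P1 (48 MB) in memory block 1; 16 MB remain.
Put P2 (15 MB) in memory block 1; 1 MB remain.
Put P3 (48 MB) in memory block 2; 16 MB remain.
Put P4 (40 MB) in memory block 3; 24 MB remain.
Put P5 (42 MB) in memory block 4; 22 MB remain.
Put P6 (18 MB) in memory block 4; 4 MB remain.
Put P7 (19 MB) in memory block 3; 5 MB remain.
Put P8 (11 MB) in memory block 2; 5 MB remain.
Put P9 (39 MB) in memory block 5; 25 MB remain.

5 memory blocks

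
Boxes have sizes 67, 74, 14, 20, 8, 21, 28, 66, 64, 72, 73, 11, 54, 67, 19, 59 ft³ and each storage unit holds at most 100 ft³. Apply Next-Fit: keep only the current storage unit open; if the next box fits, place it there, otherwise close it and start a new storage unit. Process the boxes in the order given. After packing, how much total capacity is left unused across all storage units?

283

storage unit 1: place 67 ft³, 33 ft³ left
storage unit 2: place 74 ft³, 26 ft³ left
storage unit 2: place 14 ft³, 12 ft³ left
storage unit 3: place 20 ft³, 80 ft³ left
storage unit 3: place 8 ft³, 72 ft³ left
storage unit 3: place 21 ft³, 51 ft³ left
storage unit 3: place 28 ft³, 23 ft³ left
storage unit 4: place 66 ft³, 34 ft³ left
storage unit 5: place 64 ft³, 36 ft³ left
storage unit 6: place 72 ft³, 28 ft³ left
storage unit 7: place 73 ft³, 27 ft³ left
storage unit 7: place 11 ft³, 16 ft³ left
storage unit 8: place 54 ft³, 46 ft³ left
storage unit 9: place 67 ft³, 33 ft³ left
storage unit 9: place 19 ft³, 14 ft³ left
storage unit 10: place 59 ft³, 41 ft³ left
10 storage units × 100 ft³ = 1000 ft³; used 717 ft³; unused 283 ft³.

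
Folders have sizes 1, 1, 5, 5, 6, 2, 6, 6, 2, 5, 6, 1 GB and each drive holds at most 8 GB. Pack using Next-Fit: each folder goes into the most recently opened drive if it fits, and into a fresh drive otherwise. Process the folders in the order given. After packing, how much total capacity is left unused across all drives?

drive 1: place 1 GB, 7 GB left
drive 1: place 1 GB, 6 GB left
drive 1: place 5 GB, 1 GB left
drive 2: place 5 GB, 3 GB left
drive 3: place 6 GB, 2 GB left
drive 3: place 2 GB, 0 GB left
drive 4: place 6 GB, 2 GB left
drive 5: place 6 GB, 2 GB left
drive 5: place 2 GB, 0 GB left
drive 6: place 5 GB, 3 GB left
drive 7: place 6 GB, 2 GB left
drive 7: place 1 GB, 1 GB left
7 drives × 8 GB = 56 GB; used 46 GB; unused 10 GB.

10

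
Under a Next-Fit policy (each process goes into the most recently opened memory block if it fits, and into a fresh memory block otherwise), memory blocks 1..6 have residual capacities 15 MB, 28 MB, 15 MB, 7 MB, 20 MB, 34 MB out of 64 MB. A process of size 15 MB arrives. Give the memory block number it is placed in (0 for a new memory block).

6

Next-Fit only looks at memory block 6, which has 34 MB free.
15 MB fits there.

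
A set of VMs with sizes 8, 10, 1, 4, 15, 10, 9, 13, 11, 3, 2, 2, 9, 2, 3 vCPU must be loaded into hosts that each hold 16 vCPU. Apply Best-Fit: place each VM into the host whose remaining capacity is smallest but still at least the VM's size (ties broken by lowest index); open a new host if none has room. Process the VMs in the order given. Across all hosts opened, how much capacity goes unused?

26

Put 8 vCPU in host 1; 8 vCPU remain.
Put 10 vCPU in host 2; 6 vCPU remain.
Put 1 vCPU in host 2; 5 vCPU remain.
Put 4 vCPU in host 2; 1 vCPU remain.
Put 15 vCPU in host 3; 1 vCPU remain.
Put 10 vCPU in host 4; 6 vCPU remain.
Put 9 vCPU in host 5; 7 vCPU remain.
Put 13 vCPU in host 6; 3 vCPU remain.
Put 11 vCPU in host 7; 5 vCPU remain.
Put 3 vCPU in host 6; 0 vCPU remain.
Put 2 vCPU in host 7; 3 vCPU remain.
Put 2 vCPU in host 7; 1 vCPU remain.
Put 9 vCPU in host 8; 7 vCPU remain.
Put 2 vCPU in host 4; 4 vCPU remain.
Put 3 vCPU in host 4; 1 vCPU remain.
8 hosts × 16 vCPU = 128 vCPU; used 102 vCPU; unused 26 vCPU.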